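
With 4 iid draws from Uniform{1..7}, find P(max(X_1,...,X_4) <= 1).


P(max <= 1) = P(all X_i <= 1) = (P(X_1 <= 1))^4
= (1/7)^4 = 1/2401

1/2401


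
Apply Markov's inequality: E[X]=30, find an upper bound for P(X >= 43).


Markov: P(X >= a) <= E[X]/a
P(X >= 43) <= 30/43

30/43


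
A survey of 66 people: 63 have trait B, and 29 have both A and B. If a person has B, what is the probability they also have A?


P(A|B) = P(A∩B)/P(B) = (29/66)/(63/66) = 29/63

29/63


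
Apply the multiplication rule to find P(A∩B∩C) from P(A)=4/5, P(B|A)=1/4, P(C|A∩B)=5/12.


P(A∩B∩C) = P(A) * P(B|A) * P(C|A∩B)
= 4/5 * 1/4 * 5/12
= 1/5 * 5/12 = 1/12

1/12


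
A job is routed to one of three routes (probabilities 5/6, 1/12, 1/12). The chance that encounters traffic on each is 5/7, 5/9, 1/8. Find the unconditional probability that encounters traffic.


P(A) = P(A|B1)P(B1) + P(A|B2)P(B2) + P(A|B3)P(B3)
= 5/7*5/6 + 5/9*1/12 + 1/8*1/12
= 25/42 + 5/108 + 1/96 = 3943/6048

3943/6048


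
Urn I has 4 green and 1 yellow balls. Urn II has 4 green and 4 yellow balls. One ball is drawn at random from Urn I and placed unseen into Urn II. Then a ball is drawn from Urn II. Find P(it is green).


P(transfer green) = 4/5; P(transfer yellow) = 1/5
If green transferred: Urn II has 5 green of 9, so P(green|green moved) = 5/9
If yellow transferred: Urn II has 4 green of 9, so P(green|yellow moved) = 4/9
By total probability: P(green) = 4/5*5/9 + 1/5*4/9 = 8/15

8/15


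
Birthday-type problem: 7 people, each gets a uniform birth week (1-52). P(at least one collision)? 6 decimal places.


P(all different) = prod((52-i)/52 for i=0..6) = 0.655863
P(at least one match) = 1 - 0.655863 = 0.344137

0.344137


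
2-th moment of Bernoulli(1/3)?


For Bernoulli: X in {0,1}
E[X^2] = 0^2*(1-1/3) + 1^2*1/3 = 1/3

1/3


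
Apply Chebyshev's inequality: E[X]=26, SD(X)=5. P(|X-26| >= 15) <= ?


k = 15/5 = 3
Chebyshev: P(|X-mu| >= k*sigma) <= 1/k^2 = 1/3^2 = 1/9

1/9


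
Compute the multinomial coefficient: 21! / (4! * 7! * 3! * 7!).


21! = 51090942171709440000
Denominator: 4!=24 * 7!=5040 * 3!=6 * 7!=5040
Coefficient = 51090942171709440000 / 3657830400 = 13967553600

13967553600


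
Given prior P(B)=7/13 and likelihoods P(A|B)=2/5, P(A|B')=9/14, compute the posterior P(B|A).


P(A) = P(A|B)P(B) + P(A|B')P(B') = 2/5*7/13 + 9/14*6/13 = 233/455
P(B|A) = P(A|B)P(B)/P(A) = (14/65)/(233/455) = 98/233

98/233


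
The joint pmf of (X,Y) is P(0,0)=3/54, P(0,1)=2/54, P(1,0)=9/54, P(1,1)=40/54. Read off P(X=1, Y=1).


Read from table: P(X=1, Y=1) = 40/54 = 20/27

20/27


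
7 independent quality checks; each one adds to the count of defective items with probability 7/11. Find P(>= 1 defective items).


P(at least one) = 1 - P(none)
P(none) = (1 - 7/11)^7 = (4/11)^7 = 16384/19487171
P(at least one) = 1 - 16384/19487171 = 19470787/19487171

19470787/19487171


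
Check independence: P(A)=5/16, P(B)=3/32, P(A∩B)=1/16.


P(A)*P(B) = 5/16*3/32 = 15/512
P(A∩B) = 1/16 != 15/512, so not independent

No, A and B are not independent


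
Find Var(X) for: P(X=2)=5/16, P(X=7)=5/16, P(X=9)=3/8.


E[X] = 99/16, E[X^2] = 751/16
Var(X) = E[X^2] - (E[X])^2 = 751/16 - (99/16)^2 = 2215/256

2215/256


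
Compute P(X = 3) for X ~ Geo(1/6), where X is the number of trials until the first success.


P(X=3) = (1-p)^2 * p = (5/6)^2 * 1/6
= 25/36 * 1/6 = 25/216

25/216


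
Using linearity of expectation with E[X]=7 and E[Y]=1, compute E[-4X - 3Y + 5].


E[-4X - 3Y + 5] = -4*E[X] - 3*E[Y] + 5
= (-4)*(7) + (-3)*(1) + (5)
= -28 - 3 + 5 = -26

-26


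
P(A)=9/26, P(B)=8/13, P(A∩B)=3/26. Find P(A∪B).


P(A∪B) = P(A) + P(B) - P(A∩B)
= 9/26 + 8/13 - 3/26 = 11/13

11/13


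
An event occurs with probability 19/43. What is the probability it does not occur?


P(A') = 1 - P(A) = 1 - 19/43 = 24/43

24/43


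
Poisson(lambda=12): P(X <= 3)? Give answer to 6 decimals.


P(X<=3) = e^(-12)*12^0/0! + e^(-12)*12^1/1! + e^(-12)*12^2/2! + e^(-12)*12^3/3!
≈ 0.0000061442 + 0.0000737305 + 0.0004423833 + 0.0017695332
= 0.0022917912
≈ 0.002292

0.002292


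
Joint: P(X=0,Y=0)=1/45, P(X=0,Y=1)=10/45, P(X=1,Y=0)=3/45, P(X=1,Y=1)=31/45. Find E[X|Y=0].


P(Y=0) = 4/45
E[X|Y=0] = (0*1 + 1*3)/4 = 3/4

3/4


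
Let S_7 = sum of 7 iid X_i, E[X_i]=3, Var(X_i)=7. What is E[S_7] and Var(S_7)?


E[S_n] = n*mu = 7*3 = 21
Var(S_n) = n*sigma^2 = 7*7 = 49

E[S_7]=21, Var(S_7)=49


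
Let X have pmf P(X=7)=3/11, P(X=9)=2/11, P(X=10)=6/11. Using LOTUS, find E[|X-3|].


E[|X-3|] = sum(g(x)*P(x))
= 4*3/11 + 6*2/11 + 7*6/11
= 6

6


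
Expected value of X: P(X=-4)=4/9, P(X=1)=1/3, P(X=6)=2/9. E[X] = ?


E[X] = sum(x * P(x))
= -4*4/9 + 1*1/3 + 6*2/9
= -1/9

-1/9


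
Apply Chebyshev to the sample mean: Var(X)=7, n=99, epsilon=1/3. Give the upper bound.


Var(Xbar) = Var(X)/n = 7/99
Chebyshev: P(|Xbar-mu| >= 1/3) <= Var(Xbar)/(1/3)^2 = (7/99)/(1/9) = 7/11

7/11


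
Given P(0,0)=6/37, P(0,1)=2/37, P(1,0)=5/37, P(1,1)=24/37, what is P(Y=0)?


P(Y=0) = P(0,0)+P(1,0) = 6/37 + 5/37 = 11/37

11/37


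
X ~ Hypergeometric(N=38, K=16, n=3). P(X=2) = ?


P(X=2) = C(16,2)*C(22,1) / C(38,3)
= 120*22 / 8436
= 2640/8436 = 220/703

220/703


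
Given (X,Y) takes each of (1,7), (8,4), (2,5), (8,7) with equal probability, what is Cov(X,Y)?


E[X]=19/4, E[Y]=23/4, E[XY]=105/4
Cov(X,Y) = E[XY] - E[X]E[Y] = 105/4 - 19/4*23/4 = -17/16

-17/16


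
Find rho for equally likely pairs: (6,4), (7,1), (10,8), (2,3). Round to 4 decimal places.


Cov(X,Y) = 4.2500, Var(X) = 8.1875, Var(Y) = 6.5000
rho = Cov/(sqrt(VarX)*sqrt(VarY)) = 0.5826

0.5826


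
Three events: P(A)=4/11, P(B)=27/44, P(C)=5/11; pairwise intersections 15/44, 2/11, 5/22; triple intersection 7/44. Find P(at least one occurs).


P(A∪B∪C) = P(A)+P(B)+P(C) - P(AB)-P(AC)-P(BC) + P(ABC)
= 4/11+27/44+5/11 - 15/44-2/11-5/22 + 7/44
= 37/44

37/44


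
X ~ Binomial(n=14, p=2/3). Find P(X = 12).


P(X=12) = C(14,12) * p^12 * (1-p)^2
= 91 * 4096/531441 * 1/9
= 372736/4782969

372736/4782969


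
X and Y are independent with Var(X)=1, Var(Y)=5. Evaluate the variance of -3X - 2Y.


Independence => Cov(X,Y)=0
Var(-3X - 2Y) = (-3)^2*Var(X) + (-2)^2*Var(Y)
= 9*1 + 4*5 = 29

29


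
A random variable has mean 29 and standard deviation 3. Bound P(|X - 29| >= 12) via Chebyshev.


k = 12/3 = 4
Chebyshev: P(|X-mu| >= k*sigma) <= 1/k^2 = 1/4^2 = 1/16

1/16


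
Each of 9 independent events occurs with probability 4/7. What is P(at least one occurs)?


P(at least one) = 1 - P(none)
P(none) = (1 - 4/7)^9 = (3/7)^9 = 19683/40353607
P(at least one) = 1 - 19683/40353607 = 40333924/40353607

40333924/40353607


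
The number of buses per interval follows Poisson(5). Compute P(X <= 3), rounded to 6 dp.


P(X<=3) = e^(-5)*5^0/0! + e^(-5)*5^1/1! + e^(-5)*5^2/2! + e^(-5)*5^3/3!
≈ 0.0067379470 + 0.0336897350 + 0.0842243375 + 0.1403738958
= 0.2650259153
≈ 0.265026

0.265026


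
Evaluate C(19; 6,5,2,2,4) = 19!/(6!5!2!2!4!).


19! = 121645100408832000
Denominator: 6!=720 * 5!=120 * 2!=2 * 2!=2 * 4!=24
Coefficient = 121645100408832000 / 8294400 = 14665931280

14665931280


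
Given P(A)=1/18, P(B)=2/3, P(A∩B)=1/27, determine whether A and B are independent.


P(A)*P(B) = 1/18*2/3 = 1/27
P(A∩B) = 1/27, which equals P(A)P(B), so independent

Yes, A and B are independent


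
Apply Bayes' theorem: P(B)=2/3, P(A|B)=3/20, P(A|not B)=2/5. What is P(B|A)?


P(A) = P(A|B)P(B) + P(A|B')P(B') = 3/20*2/3 + 2/5*1/3 = 7/30
P(B|A) = P(A|B)P(B)/P(A) = (1/10)/(7/30) = 3/7

3/7


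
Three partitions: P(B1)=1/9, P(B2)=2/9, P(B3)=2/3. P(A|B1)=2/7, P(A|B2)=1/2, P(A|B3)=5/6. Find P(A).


P(A) = P(A|B1)P(B1) + P(A|B2)P(B2) + P(A|B3)P(B3)
= 2/7*1/9 + 1/2*2/9 + 5/6*2/3
= 2/63 + 1/9 + 5/9 = 44/63

44/63


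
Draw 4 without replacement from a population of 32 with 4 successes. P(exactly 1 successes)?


P(X=1) = C(4,1)*C(28,3) / C(32,4)
= 4*3276 / 35960
= 13104/35960 = 1638/4495

1638/4495


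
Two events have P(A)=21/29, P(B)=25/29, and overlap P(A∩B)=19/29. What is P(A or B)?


P(A∪B) = P(A) + P(B) - P(A∩B)
= 21/29 + 25/29 - 19/29 = 27/29

27/29


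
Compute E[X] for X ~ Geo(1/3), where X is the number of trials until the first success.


For geometric (trials until first success), E[X] = 1/p = 1/(1/3) = 3

3


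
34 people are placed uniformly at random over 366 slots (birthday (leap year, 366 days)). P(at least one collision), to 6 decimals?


P(all different) = prod((366-i)/366 for i=0..33) = 0.205601
P(at least one match) = 1 - 0.205601 = 0.794399

0.794399


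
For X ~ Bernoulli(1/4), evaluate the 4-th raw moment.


For Bernoulli: X in {0,1}
E[X^4] = 0^4*(1-1/4) + 1^4*1/4 = 1/4

1/4


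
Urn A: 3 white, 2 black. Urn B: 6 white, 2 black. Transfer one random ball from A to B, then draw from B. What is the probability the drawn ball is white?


P(transfer white) = 3/5; P(transfer black) = 2/5
If white transferred: Urn II has 7 white of 9, so P(white|white moved) = 7/9
If black transferred: Urn II has 6 white of 9, so P(white|black moved) = 2/3
By total probability: P(white) = 3/5*7/9 + 2/5*2/3 = 11/15

11/15


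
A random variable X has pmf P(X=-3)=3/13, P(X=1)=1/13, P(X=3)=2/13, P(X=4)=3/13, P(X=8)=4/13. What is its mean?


E[X] = sum(x * P(x))
= -3*3/13 + 1*1/13 + 3*2/13 + 4*3/13 + 8*4/13
= 42/13

42/13


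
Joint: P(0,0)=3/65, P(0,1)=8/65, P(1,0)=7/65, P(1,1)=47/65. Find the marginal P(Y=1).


P(Y=1) = P(0,1)+P(1,1) = 8/65 + 47/65 = 55/65 = 11/13

11/13


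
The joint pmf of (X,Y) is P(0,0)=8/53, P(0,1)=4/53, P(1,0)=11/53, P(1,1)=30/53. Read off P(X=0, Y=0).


Read from table: P(X=0, Y=0) = 8/53

8/53


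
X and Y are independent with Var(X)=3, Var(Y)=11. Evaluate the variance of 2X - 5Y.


Independence => Cov(X,Y)=0
Var(2X - 5Y) = 2^2*Var(X) + (-5)^2*Var(Y)
= 4*3 + 25*11 = 287

287


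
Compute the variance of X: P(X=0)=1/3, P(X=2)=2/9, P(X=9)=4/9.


E[X] = 40/9, E[X^2] = 332/9
Var(X) = E[X^2] - (E[X])^2 = 332/9 - (40/9)^2 = 1388/81

1388/81


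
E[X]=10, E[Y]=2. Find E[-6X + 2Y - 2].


E[-6X + 2Y - 2] = -6*E[X] + 2*E[Y] - 2
= (-6)*(10) + (2)*(2) + (-2)
= -60 + 4 - 2 = -58

-58


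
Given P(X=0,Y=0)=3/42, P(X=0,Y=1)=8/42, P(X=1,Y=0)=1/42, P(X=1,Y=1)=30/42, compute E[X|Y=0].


P(Y=0) = 4/42
E[X|Y=0] = (0*3 + 1*1)/4 = 1/4

1/4


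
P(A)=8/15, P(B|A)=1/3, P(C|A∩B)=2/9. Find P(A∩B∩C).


P(A∩B∩C) = P(A) * P(B|A) * P(C|A∩B)
= 8/15 * 1/3 * 2/9
= 8/45 * 2/9 = 16/405

16/405


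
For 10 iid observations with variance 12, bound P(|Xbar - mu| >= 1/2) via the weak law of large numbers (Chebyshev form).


Var(Xbar) = Var(X)/n = 12/10
Chebyshev: P(|Xbar-mu| >= 1/2) <= Var(Xbar)/(1/2)^2 = (6/5)/(1/4) = 24/5
Bound exceeds 1, so trivial bound: 1

1


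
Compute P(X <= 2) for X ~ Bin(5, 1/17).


P(X<=2) = P(X=0) + P(X=1) + P(X=2)
= 1048576/1419857 + 327680/1419857 + 40960/1419857
= 1417216/1419857

1417216/1419857


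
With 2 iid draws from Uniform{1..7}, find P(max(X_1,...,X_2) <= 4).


P(max <= 4) = P(all X_i <= 4) = (P(X_1 <= 4))^2
= (4/7)^2 = 16/49

16/49


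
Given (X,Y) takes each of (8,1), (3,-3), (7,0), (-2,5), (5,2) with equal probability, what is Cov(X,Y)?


E[X]=21/5, E[Y]=1, E[XY]=-1/5
Cov(X,Y) = E[XY] - E[X]E[Y] = -1/5 - 21/5*1 = -22/5

-22/5


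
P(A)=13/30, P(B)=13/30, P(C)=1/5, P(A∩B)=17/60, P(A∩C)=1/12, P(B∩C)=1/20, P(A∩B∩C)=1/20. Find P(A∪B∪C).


P(A∪B∪C) = P(A)+P(B)+P(C) - P(AB)-P(AC)-P(BC) + P(ABC)
= 13/30+13/30+1/5 - 17/60-1/12-1/20 + 1/20
= 7/10

7/10


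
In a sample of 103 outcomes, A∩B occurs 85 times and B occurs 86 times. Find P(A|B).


P(A|B) = P(A∩B)/P(B) = (85/103)/(86/103) = 85/86

85/86


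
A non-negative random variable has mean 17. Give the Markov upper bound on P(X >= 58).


Markov: P(X >= a) <= E[X]/a
P(X >= 58) <= 17/58

17/58


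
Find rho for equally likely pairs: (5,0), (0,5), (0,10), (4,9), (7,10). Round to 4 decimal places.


Cov(X,Y) = -0.5600, Var(X) = 7.7600, Var(Y) = 14.9600
rho = Cov/(sqrt(VarX)*sqrt(VarY)) = -0.0520

-0.0520


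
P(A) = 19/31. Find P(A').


P(A') = 1 - P(A) = 1 - 19/31 = 12/31

12/31


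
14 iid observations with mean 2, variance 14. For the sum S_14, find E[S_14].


E[S_n] = n*E[X_1] = 14*2 = 28

28


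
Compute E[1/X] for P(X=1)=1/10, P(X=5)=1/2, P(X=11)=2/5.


E[1/X] = sum(g(x)*P(x))
= 1*1/10 + 1/5*1/2 + 1/11*2/5
= 13/55

13/55


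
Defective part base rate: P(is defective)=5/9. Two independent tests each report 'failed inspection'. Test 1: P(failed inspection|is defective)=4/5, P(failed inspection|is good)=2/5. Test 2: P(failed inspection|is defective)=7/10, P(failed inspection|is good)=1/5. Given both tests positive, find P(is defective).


After test 1: P(+) = 4/5*5/9 + 2/5*4/9 = 28/45
P(B|+) = (4/9)/(28/45) = 5/7
After test 2 (use post1 as new prior): P(+) = 7/10*5/7 + 1/5*2/7 = 39/70
P(B|+,+) = (1/2)/(39/70) = 35/39

35/39


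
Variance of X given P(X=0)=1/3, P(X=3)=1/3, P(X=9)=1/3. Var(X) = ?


E[X] = 4, E[X^2] = 30
Var(X) = E[X^2] - (E[X])^2 = 30 - (4)^2 = 14

14


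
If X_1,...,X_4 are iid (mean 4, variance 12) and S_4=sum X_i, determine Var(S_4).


By independence, Var(S_n) = n*Var(X_1) = 4*12 = 48

48


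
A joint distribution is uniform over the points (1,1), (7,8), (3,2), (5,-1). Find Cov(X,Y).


E[X]=4, E[Y]=5/2, E[XY]=29/2
Cov(X,Y) = E[XY] - E[X]E[Y] = 29/2 - 4*5/2 = 9/2

9/2


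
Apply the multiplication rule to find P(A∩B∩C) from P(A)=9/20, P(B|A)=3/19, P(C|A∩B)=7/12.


P(A∩B∩C) = P(A) * P(B|A) * P(C|A∩B)
= 9/20 * 3/19 * 7/12
= 27/380 * 7/12 = 63/1520

63/1520


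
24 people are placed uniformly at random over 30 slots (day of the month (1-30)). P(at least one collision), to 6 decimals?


P(all different) = prod((30-i)/30 for i=0..23) = 0.000001
P(at least one match) = 1 - 0.000001 = 0.999999

0.999999


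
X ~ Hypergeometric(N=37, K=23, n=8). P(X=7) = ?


P(X=7) = C(23,7)*C(14,1) / C(37,8)
= 245157*14 / 38608020
= 3432198/38608020 = 3059/34410

3059/34410


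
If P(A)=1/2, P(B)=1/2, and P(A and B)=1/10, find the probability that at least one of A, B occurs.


P(A∪B) = P(A) + P(B) - P(A∩B)
= 1/2 + 1/2 - 1/10 = 9/10

9/10


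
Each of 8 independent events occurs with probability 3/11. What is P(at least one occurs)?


P(at least one) = 1 - P(none)
P(none) = (1 - 3/11)^8 = (8/11)^8 = 16777216/214358881
P(at least one) = 1 - 16777216/214358881 = 197581665/214358881

197581665/214358881


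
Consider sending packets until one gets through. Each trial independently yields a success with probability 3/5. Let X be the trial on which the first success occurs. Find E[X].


For geometric (trials until first success), E[X] = 1/p = 1/(3/5) = 5/3

5/3


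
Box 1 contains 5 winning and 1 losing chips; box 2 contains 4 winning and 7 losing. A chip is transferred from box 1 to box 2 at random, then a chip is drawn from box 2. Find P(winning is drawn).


P(transfer winning) = 5/6; P(transfer losing) = 1/6
If winning transferred: Urn II has 5 winning of 12, so P(winning|winning moved) = 5/12
If losing transferred: Urn II has 4 winning of 12, so P(winning|losing moved) = 1/3
By total probability: P(winning) = 5/6*5/12 + 1/6*1/3 = 29/72

29/72


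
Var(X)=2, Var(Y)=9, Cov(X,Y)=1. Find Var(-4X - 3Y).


Var(-4X - 3Y) = (-4)^2*Var(X) + (-3)^2*Var(Y) + 2*(-4)*(-3)*Cov(X,Y)
= 16*2 + 9*9 + 24*1
= 32 + 81 + 24 = 137

137


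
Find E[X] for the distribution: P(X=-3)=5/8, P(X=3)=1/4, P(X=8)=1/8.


E[X] = sum(x * P(x))
= -3*5/8 + 3*1/4 + 8*1/8
= -1/8

-1/8


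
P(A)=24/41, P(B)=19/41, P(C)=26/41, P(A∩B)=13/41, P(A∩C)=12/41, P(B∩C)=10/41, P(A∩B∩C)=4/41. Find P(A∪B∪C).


P(A∪B∪C) = P(A)+P(B)+P(C) - P(AB)-P(AC)-P(BC) + P(ABC)
= 24/41+19/41+26/41 - 13/41-12/41-10/41 + 4/41
= 38/41

38/41


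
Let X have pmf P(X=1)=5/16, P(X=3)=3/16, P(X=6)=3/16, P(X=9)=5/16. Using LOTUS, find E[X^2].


E[X^2] = sum(g(x)*P(x))
= 1*5/16 + 9*3/16 + 36*3/16 + 81*5/16
= 545/16

545/16


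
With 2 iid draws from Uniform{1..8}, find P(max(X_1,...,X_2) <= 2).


P(max <= 2) = P(all X_i <= 2) = (P(X_1 <= 2))^2
= (2/8)^2 = (1/4)^2 = 1/16

1/16


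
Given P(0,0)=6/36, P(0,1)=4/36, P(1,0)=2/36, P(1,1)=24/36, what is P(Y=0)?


P(Y=0) = P(0,0)+P(1,0) = 6/36 + 2/36 = 8/36 = 2/9

2/9


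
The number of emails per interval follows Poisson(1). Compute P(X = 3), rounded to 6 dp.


P(X=3) = e^(-1) * 1^3 / 3!
≈ 0.3678794412 * 1 / 6
≈ 0.061313

0.061313


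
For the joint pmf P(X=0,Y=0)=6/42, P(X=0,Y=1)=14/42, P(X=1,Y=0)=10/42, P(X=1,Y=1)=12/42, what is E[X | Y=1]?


P(Y=1) = 26/42
E[X|Y=1] = (0*14 + 1*12)/26 = 12/26 = 6/13

6/13


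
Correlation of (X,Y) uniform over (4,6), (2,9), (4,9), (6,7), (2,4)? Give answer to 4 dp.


Cov(X,Y) = 0.4000, Var(X) = 2.2400, Var(Y) = 3.6000
rho = Cov/(sqrt(VarX)*sqrt(VarY)) = 0.1409

0.1409


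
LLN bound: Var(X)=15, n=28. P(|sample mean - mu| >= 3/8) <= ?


Var(Xbar) = Var(X)/n = 15/28
Chebyshev: P(|Xbar-mu| >= 3/8) <= Var(Xbar)/(3/8)^2 = (15/28)/(9/64) = 80/21
Bound exceeds 1, so trivial bound: 1

1


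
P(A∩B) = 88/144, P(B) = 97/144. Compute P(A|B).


P(A|B) = P(A∩B)/P(B) = (88/144)/(97/144) = 88/97

88/97


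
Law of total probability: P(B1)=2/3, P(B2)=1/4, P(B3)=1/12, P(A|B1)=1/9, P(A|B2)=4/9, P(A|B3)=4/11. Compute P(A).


P(A) = P(A|B1)P(B1) + P(A|B2)P(B2) + P(A|B3)P(B3)
= 1/9*2/3 + 4/9*1/4 + 4/11*1/12
= 2/27 + 1/9 + 1/33 = 64/297

64/297


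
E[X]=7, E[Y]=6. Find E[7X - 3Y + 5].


E[7X - 3Y + 5] = 7*E[X] - 3*E[Y] + 5
= (7)*(7) + (-3)*(6) + (5)
= 49 - 18 + 5 = 36

36


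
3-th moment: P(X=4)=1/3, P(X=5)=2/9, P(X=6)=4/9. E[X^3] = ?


E[X^3] = sum(x^3 * P(x))
= 64*1/3 + 125*2/9 + 216*4/9
= 1306/9

1306/9


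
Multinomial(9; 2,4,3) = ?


9! = 362880
Denominator: 2!=2 * 4!=24 * 3!=6
Coefficient = 362880 / 288 = 1260

1260


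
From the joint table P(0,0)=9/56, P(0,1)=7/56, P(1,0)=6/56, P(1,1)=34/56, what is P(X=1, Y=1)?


Read from table: P(X=1, Y=1) = 34/56 = 17/28

17/28


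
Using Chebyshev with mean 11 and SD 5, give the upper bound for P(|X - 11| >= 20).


k = 20/5 = 4
Chebyshev: P(|X-mu| >= k*sigma) <= 1/k^2 = 1/4^2 = 1/16

1/16


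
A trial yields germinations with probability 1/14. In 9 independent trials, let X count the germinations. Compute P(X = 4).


P(X=4) = C(9,4) * p^4 * (1-p)^5
= 126 * 1/38416 * 371293/537824
= 3341637/1475789056

3341637/1475789056


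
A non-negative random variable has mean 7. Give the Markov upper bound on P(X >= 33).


Markov: P(X >= a) <= E[X]/a
P(X >= 33) <= 7/33

7/33


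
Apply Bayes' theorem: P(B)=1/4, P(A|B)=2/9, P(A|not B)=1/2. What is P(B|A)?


P(A) = P(A|B)P(B) + P(A|B')P(B') = 2/9*1/4 + 1/2*3/4 = 31/72
P(B|A) = P(A|B)P(B)/P(A) = (1/18)/(31/72) = 4/31

4/31


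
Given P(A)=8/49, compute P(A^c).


P(A') = 1 - P(A) = 1 - 8/49 = 41/49

41/49


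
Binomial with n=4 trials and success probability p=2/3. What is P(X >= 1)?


P(X>=1) = P(X=1) + P(X=2) + P(X=3) + P(X=4)
= 8/81 + 8/27 + 32/81 + 16/81
= 80/81

80/81


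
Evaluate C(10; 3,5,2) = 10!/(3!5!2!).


10! = 3628800
Denominator: 3!=6 * 5!=120 * 2!=2
Coefficient = 3628800 / 1440 = 2520

2520


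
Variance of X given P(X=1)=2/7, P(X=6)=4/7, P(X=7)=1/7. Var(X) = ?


E[X] = 33/7, E[X^2] = 195/7
Var(X) = E[X^2] - (E[X])^2 = 195/7 - (33/7)^2 = 276/49

276/49


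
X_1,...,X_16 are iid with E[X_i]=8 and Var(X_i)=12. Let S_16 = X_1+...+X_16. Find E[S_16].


E[S_n] = n*E[X_1] = 16*8 = 128

128


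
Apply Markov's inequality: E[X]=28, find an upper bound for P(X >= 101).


Markov: P(X >= a) <= E[X]/a
P(X >= 101) <= 28/101

28/101


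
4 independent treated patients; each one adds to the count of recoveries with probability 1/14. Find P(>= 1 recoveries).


P(at least one) = 1 - P(none)
P(none) = (1 - 1/14)^4 = (13/14)^4 = 28561/38416
P(at least one) = 1 - 28561/38416 = 9855/38416

9855/38416


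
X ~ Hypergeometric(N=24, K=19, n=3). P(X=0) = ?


P(X=0) = C(19,0)*C(5,3) / C(24,3)
= 1*10 / 2024
= 10/2024 = 5/1012

5/1012


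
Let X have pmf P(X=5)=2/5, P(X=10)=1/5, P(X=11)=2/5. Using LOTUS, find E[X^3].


E[X^3] = sum(g(x)*P(x))
= 125*2/5 + 1000*1/5 + 1331*2/5
= 3912/5

3912/5


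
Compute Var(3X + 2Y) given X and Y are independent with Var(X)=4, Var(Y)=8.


Independence => Cov(X,Y)=0
Var(3X + 2Y) = 3^2*Var(X) + 2^2*Var(Y)
= 9*4 + 4*8 = 68

68


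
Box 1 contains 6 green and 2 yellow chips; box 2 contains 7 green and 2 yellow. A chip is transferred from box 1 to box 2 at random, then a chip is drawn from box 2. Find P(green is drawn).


P(transfer green) = 6/8 = 3/4; P(transfer yellow) = 1/4
If green transferred: Urn II has 8 green of 10, so P(green|green moved) = 4/5
If yellow transferred: Urn II has 7 green of 10, so P(green|yellow moved) = 7/10
By total probability: P(green) = 3/4*4/5 + 1/4*7/10 = 31/40

31/40


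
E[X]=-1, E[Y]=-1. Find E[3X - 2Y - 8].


E[3X - 2Y - 8] = 3*E[X] - 2*E[Y] - 8
= (3)*(-1) + (-2)*(-1) + (-8)
= -3 + 2 - 8 = -9

-9


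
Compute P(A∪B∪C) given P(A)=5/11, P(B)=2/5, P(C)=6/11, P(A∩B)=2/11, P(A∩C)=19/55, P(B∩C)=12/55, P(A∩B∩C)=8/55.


P(A∪B∪C) = P(A)+P(B)+P(C) - P(AB)-P(AC)-P(BC) + P(ABC)
= 5/11+2/5+6/11 - 2/11-19/55-12/55 + 8/55
= 4/5

4/5


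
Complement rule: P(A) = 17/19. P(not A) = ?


P(A') = 1 - P(A) = 1 - 17/19 = 2/19

2/19


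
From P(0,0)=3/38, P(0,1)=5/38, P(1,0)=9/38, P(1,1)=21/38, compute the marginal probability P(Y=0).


P(Y=0) = P(0,0)+P(1,0) = 3/38 + 9/38 = 12/38 = 6/19

6/19


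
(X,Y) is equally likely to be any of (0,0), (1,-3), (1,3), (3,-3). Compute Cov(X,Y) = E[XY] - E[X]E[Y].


E[X]=5/4, E[Y]=-3/4, E[XY]=-9/4
Cov(X,Y) = E[XY] - E[X]E[Y] = -9/4 - 5/4*-3/4 = -21/16

-21/16


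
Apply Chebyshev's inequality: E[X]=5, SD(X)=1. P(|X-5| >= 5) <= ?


k = 5/1 = 5
Chebyshev: P(|X-mu| >= k*sigma) <= 1/k^2 = 1/5^2 = 1/25

1/25


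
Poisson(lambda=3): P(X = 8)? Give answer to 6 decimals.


P(X=8) = e^(-3) * 3^8 / 8!
≈ 0.04978706837 * 6561 / 40320
≈ 0.008102

0.008102


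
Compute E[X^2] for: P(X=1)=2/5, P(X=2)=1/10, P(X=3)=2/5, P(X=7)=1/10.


E[X^2] = sum(x^2 * P(x))
= 1*2/5 + 4*1/10 + 9*2/5 + 49*1/10
= 93/10

93/10


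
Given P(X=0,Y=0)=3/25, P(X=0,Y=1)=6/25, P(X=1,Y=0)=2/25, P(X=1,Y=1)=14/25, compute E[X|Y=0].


P(Y=0) = 5/25
E[X|Y=0] = (0*3 + 1*2)/5 = 2/5

2/5


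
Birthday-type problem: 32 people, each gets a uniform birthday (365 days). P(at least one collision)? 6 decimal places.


P(all different) = prod((365-i)/365 for i=0..31) = 0.246652
P(at least one match) = 1 - 0.246652 = 0.753348

0.753348


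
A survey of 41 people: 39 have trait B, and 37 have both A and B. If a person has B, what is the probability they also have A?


P(A|B) = P(A∩B)/P(B) = (37/41)/(39/41) = 37/39

37/39


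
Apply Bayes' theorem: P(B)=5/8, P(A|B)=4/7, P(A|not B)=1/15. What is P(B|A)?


P(A) = P(A|B)P(B) + P(A|B')P(B') = 4/7*5/8 + 1/15*3/8 = 107/280
P(B|A) = P(A|B)P(B)/P(A) = (5/14)/(107/280) = 100/107

100/107


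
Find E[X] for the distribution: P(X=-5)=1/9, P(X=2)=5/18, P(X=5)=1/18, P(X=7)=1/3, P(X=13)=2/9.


E[X] = sum(x * P(x))
= -5*1/9 + 2*5/18 + 5*1/18 + 7*1/3 + 13*2/9
= 11/2

11/2


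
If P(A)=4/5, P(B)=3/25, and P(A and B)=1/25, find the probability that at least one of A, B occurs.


P(A∪B) = P(A) + P(B) - P(A∩B)
= 4/5 + 3/25 - 1/25 = 22/25

22/25


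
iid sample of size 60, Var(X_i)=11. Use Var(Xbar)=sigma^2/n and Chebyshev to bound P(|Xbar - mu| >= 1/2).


Var(Xbar) = Var(X)/n = 11/60
Chebyshev: P(|Xbar-mu| >= 1/2) <= Var(Xbar)/(1/2)^2 = (11/60)/(1/4) = 11/15

11/15


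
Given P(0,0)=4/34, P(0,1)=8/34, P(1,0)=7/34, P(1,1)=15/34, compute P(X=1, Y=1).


Read from table: P(X=1, Y=1) = 15/34

15/34


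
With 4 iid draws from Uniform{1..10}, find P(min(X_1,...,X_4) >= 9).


P(min >= 9) = P(all X_i >= 9) = (P(X_1 >= 9))^4
= (2/10)^4 = (1/5)^4 = 1/625

1/625


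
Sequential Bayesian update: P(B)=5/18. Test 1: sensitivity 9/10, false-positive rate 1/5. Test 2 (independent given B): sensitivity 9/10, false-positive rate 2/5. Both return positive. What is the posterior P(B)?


After test 1: P(+) = 9/10*5/18 + 1/5*13/18 = 71/180
P(B|+) = (1/4)/(71/180) = 45/71
After test 2 (use post1 as new prior): P(+) = 9/10*45/71 + 2/5*26/71 = 509/710
P(B|+,+) = (81/142)/(509/710) = 405/509

405/509


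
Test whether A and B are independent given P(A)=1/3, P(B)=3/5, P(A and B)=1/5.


P(A)*P(B) = 1/3*3/5 = 1/5
P(A∩B) = 1/5, which equals P(A)P(B), so independent

Yes, A and B are independent


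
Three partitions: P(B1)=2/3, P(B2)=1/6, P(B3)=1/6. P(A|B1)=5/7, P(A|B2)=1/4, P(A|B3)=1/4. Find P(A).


P(A) = P(A|B1)P(B1) + P(A|B2)P(B2) + P(A|B3)P(B3)
= 5/7*2/3 + 1/4*1/6 + 1/4*1/6
= 10/21 + 1/24 + 1/24 = 47/84

47/84


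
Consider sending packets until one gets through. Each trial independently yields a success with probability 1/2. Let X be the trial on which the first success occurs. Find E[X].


For geometric (trials until first success), E[X] = 1/p = 1/(1/2) = 2

2


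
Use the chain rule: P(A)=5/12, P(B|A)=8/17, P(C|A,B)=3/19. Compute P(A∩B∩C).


P(A∩B∩C) = P(A) * P(B|A) * P(C|A∩B)
= 5/12 * 8/17 * 3/19
= 10/51 * 3/19 = 10/323

10/323


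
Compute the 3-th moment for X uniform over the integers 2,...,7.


E[X^3] = (1/6) * sum(x^3 for x=2..7)
= 783/6 = 261/2

261/2


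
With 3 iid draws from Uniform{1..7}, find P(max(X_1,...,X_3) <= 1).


P(max <= 1) = P(all X_i <= 1) = (P(X_1 <= 1))^3
= (1/7)^3 = 1/343

1/343


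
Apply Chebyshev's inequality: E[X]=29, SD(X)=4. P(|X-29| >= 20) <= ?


k = 20/4 = 5
Chebyshev: P(|X-mu| >= k*sigma) <= 1/k^2 = 1/5^2 = 1/25

1/25


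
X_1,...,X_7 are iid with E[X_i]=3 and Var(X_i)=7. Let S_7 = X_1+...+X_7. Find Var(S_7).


By independence, Var(S_n) = n*Var(X_1) = 7*7 = 49

49


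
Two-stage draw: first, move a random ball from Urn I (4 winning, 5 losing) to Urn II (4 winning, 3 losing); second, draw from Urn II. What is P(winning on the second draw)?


P(transfer winning) = 4/9; P(transfer losing) = 5/9
If winning transferred: Urn II has 5 winning of 8, so P(winning|winning moved) = 5/8
If losing transferred: Urn II has 4 winning of 8, so P(winning|losing moved) = 1/2
By total probability: P(winning) = 4/9*5/8 + 5/9*1/2 = 5/9

5/9


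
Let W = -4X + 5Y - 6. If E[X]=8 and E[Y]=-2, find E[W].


E[-4X + 5Y - 6] = -4*E[X] + 5*E[Y] - 6
= (-4)*(8) + (5)*(-2) + (-6)
= -32 - 10 - 6 = -48

-48


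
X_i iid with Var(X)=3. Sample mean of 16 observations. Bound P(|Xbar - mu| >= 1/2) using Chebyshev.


Var(Xbar) = Var(X)/n = 3/16
Chebyshev: P(|Xbar-mu| >= 1/2) <= Var(Xbar)/(1/2)^2 = (3/16)/(1/4) = 3/4

3/4


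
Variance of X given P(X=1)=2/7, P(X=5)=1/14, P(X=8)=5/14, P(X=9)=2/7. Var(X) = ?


E[X] = 85/14, E[X^2] = 673/14
Var(X) = E[X^2] - (E[X])^2 = 673/14 - (85/14)^2 = 2197/196

2197/196


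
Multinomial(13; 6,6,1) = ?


13! = 6227020800
Denominator: 6!=720 * 6!=720 * 1!=1
Coefficient = 6227020800 / 518400 = 12012

12012


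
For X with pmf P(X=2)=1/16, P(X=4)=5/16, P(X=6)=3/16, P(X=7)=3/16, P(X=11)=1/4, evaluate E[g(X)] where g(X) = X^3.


E[X^3] = sum(g(x)*P(x))
= 8*1/16 + 64*5/16 + 216*3/16 + 343*3/16 + 1331*1/4
= 7329/16

7329/16


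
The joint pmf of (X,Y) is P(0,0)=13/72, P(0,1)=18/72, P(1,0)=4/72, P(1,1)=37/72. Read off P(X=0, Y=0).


Read from table: P(X=0, Y=0) = 13/72

13/72


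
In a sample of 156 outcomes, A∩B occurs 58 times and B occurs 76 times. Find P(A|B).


P(A|B) = P(A∩B)/P(B) = (58/156)/(76/156) = 58/76 = 29/38

29/38


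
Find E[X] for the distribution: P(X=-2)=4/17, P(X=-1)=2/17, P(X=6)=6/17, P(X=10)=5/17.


E[X] = sum(x * P(x))
= -2*4/17 - 1*2/17 + 6*6/17 + 10*5/17
= 76/17

76/17


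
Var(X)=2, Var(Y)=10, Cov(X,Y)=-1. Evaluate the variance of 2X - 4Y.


Var(2X - 4Y) = 2^2*Var(X) + (-4)^2*Var(Y) + 2*2*(-4)*Cov(X,Y)
= 4*2 + 16*10 - 16*(-1)
= 8 + 160 + 16 = 184

184


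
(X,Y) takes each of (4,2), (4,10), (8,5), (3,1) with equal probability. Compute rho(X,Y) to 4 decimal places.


Cov(X,Y) = 1.3750, Var(X) = 3.6875, Var(Y) = 12.2500
rho = Cov/(sqrt(VarX)*sqrt(VarY)) = 0.2046

0.2046


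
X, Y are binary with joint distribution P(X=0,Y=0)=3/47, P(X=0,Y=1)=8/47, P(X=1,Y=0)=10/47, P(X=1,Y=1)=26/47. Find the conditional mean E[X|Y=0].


P(Y=0) = 13/47
E[X|Y=0] = (0*3 + 1*10)/13 = 10/13

10/13


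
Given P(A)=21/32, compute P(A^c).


P(A') = 1 - P(A) = 1 - 21/32 = 11/32

11/32


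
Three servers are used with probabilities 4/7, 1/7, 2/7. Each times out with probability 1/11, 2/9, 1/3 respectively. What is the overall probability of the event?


P(A) = P(A|B1)P(B1) + P(A|B2)P(B2) + P(A|B3)P(B3)
= 1/11*4/7 + 2/9*1/7 + 1/3*2/7
= 4/77 + 2/63 + 2/21 = 124/693

124/693


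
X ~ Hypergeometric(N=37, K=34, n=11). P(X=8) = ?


P(X=8) = C(34,8)*C(3,3) / C(37,11)
= 18156204*1 / 854992152
= 18156204/854992152 = 11/518

11/518


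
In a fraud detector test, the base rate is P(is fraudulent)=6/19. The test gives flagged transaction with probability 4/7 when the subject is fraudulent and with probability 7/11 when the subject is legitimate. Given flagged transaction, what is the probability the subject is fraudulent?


P(A) = P(A|B)P(B) + P(A|B')P(B') = 4/7*6/19 + 7/11*13/19 = 901/1463
P(B|A) = P(A|B)P(B)/P(A) = (24/133)/(901/1463) = 264/901

264/901


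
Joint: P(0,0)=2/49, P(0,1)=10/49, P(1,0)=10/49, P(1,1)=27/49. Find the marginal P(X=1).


P(X=1) = P(1,0)+P(1,1) = 10/49 + 27/49 = 37/49

37/49


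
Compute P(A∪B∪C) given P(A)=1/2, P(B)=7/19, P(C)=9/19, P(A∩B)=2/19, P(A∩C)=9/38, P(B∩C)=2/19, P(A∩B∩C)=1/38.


P(A∪B∪C) = P(A)+P(B)+P(C) - P(AB)-P(AC)-P(BC) + P(ABC)
= 1/2+7/19+9/19 - 2/19-9/38-2/19 + 1/38
= 35/38

35/38


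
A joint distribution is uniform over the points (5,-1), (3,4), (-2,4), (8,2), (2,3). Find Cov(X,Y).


E[X]=16/5, E[Y]=12/5, E[XY]=21/5
Cov(X,Y) = E[XY] - E[X]E[Y] = 21/5 - 16/5*12/5 = -87/25

-87/25


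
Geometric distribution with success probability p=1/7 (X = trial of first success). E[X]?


For geometric (trials until first success), E[X] = 1/p = 1/(1/7) = 7

7


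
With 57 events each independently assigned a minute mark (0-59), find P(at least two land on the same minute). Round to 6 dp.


P(all different) = prod((60-i)/60 for i=0..56) = 0.000000
P(at least one match) = 1 - 0.000000 = 1.000000

1.000000


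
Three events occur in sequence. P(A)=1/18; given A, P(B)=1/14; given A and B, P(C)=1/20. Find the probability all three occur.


P(A∩B∩C) = P(A) * P(B|A) * P(C|A∩B)
= 1/18 * 1/14 * 1/20
= 1/252 * 1/20 = 1/5040

1/5040


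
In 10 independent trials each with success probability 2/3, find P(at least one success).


P(at least one) = 1 - P(none)
P(none) = (1 - 2/3)^10 = (1/3)^10 = 1/59049
P(at least one) = 1 - 1/59049 = 59048/59049

59048/59049


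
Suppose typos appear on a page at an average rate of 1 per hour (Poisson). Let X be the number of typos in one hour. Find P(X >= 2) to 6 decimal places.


P(X>=2) = 1 - P(X<=1) = 1 - (e^(-1)*1^0/0! + e^(-1)*1^1/1!)
≈ 1 - (0.3678794412 + 0.3678794412)
= 1 - 0.7357588824 = 0.2642411176
≈ 0.264241

0.264241


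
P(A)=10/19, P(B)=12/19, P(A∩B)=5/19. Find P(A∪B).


P(A∪B) = P(A) + P(B) - P(A∩B)
= 10/19 + 12/19 - 5/19 = 17/19

17/19


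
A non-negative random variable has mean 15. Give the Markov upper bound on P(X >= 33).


Markov: P(X >= a) <= E[X]/a
P(X >= 33) <= 15/33 = 5/11

5/11


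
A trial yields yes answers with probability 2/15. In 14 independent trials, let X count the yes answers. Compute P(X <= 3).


P(X<=3) = P(X=0) + P(X=1) + P(X=2) + P(X=3)
= 3937376385699289/29192926025390625 + 8480502984583084/29192926025390625 + 8480502984583084/29192926025390625 + 5218771067435744/29192926025390625
= 26117153422301201/29192926025390625

26117153422301201/29192926025390625


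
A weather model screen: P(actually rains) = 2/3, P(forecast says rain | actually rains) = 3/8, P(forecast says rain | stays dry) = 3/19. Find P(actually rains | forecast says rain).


P(A) = P(A|B)P(B) + P(A|B')P(B') = 3/8*2/3 + 3/19*1/3 = 23/76
P(B|A) = P(A|B)P(B)/P(A) = (1/4)/(23/76) = 19/23

19/23


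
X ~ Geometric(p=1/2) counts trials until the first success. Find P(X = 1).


P(X=1) = (1-p)^0 * p = (1/2)^0 * 1/2
= 1 * 1/2 = 1/2

1/2


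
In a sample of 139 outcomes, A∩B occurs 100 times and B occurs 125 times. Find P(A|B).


P(A|B) = P(A∩B)/P(B) = (100/139)/(125/139) = 100/125 = 4/5

4/5


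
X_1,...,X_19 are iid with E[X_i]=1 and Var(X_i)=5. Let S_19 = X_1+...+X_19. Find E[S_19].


E[S_n] = n*E[X_1] = 19*1 = 19

19


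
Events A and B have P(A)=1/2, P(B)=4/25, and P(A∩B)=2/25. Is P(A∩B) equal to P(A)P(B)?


P(A)*P(B) = 1/2*4/25 = 2/25
P(A∩B) = 2/25, which equals P(A)P(B), so independent

Yes, A and B are independent


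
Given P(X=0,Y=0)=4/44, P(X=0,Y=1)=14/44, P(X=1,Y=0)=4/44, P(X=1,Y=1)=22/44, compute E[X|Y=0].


P(Y=0) = 8/44
E[X|Y=0] = (0*4 + 1*4)/8 = 4/8 = 1/2

1/2


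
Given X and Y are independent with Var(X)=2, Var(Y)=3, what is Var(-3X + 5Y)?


Independence => Cov(X,Y)=0
Var(-3X + 5Y) = (-3)^2*Var(X) + 5^2*Var(Y)
= 9*2 + 25*3 = 93

93


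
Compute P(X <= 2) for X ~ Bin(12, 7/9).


P(X<=2) = P(X=0) + P(X=1) + P(X=2)
= 4096/282429536481 + 57344/94143178827 + 1103872/94143178827
= 3487744/282429536481

3487744/282429536481


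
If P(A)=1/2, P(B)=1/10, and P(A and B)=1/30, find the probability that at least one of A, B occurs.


P(A∪B) = P(A) + P(B) - P(A∩B)
= 1/2 + 1/10 - 1/30 = 17/30

17/30


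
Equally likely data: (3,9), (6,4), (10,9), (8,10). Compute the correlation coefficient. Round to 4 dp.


Cov(X,Y) = 1.2500, Var(X) = 6.6875, Var(Y) = 5.5000
rho = Cov/(sqrt(VarX)*sqrt(VarY)) = 0.2061

0.2061


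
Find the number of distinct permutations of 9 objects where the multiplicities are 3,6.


9! = 362880
Denominator: 3!=6 * 6!=720
Coefficient = 362880 / 4320 = 84

84


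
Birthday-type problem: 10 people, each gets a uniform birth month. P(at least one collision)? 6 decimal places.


P(all different) = prod((12-i)/12 for i=0..9) = 0.003868
P(at least one match) = 1 - 0.003868 = 0.996132

0.996132


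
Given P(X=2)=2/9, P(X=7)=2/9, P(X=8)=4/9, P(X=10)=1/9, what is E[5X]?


E[5X] = sum(g(x)*P(x))
= 10*2/9 + 35*2/9 + 40*4/9 + 50*1/9
= 100/3

100/3


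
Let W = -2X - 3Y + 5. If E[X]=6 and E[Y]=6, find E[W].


E[-2X - 3Y + 5] = -2*E[X] - 3*E[Y] + 5
= (-2)*(6) + (-3)*(6) + (5)
= -12 - 18 + 5 = -25

-25


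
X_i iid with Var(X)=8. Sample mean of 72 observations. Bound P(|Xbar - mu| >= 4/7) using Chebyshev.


Var(Xbar) = Var(X)/n = 8/72
Chebyshev: P(|Xbar-mu| >= 4/7) <= Var(Xbar)/(4/7)^2 = (1/9)/(16/49) = 49/144

49/144


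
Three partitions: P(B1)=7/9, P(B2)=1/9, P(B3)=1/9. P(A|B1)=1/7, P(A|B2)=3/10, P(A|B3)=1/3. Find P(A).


P(A) = P(A|B1)P(B1) + P(A|B2)P(B2) + P(A|B3)P(B3)
= 1/7*7/9 + 3/10*1/9 + 1/3*1/9
= 1/9 + 1/30 + 1/27 = 49/270

49/270


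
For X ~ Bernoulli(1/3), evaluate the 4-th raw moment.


For Bernoulli: X in {0,1}
E[X^4] = 0^4*(1-1/3) + 1^4*1/3 = 1/3

1/3


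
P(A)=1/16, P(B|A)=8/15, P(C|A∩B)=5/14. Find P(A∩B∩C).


P(A∩B∩C) = P(A) * P(B|A) * P(C|A∩B)
= 1/16 * 8/15 * 5/14
= 1/30 * 5/14 = 1/84

1/84


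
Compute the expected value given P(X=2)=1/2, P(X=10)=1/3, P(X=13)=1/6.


E[X] = sum(x * P(x))
= 2*1/2 + 10*1/3 + 13*1/6
= 13/2

13/2


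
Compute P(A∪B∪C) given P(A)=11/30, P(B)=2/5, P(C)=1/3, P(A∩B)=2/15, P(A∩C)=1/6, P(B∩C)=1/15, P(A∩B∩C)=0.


P(A∪B∪C) = P(A)+P(B)+P(C) - P(AB)-P(AC)-P(BC) + P(ABC)
= 11/30+2/5+1/3 - 2/15-1/6-1/15 + 0
= 11/15

11/15


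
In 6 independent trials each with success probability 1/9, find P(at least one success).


P(at least one) = 1 - P(none)
P(none) = (1 - 1/9)^6 = (8/9)^6 = 262144/531441
P(at least one) = 1 - 262144/531441 = 269297/531441

269297/531441


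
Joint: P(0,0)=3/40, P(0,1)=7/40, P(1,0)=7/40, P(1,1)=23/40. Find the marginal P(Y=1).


P(Y=1) = P(0,1)+P(1,1) = 7/40 + 23/40 = 30/40 = 3/4

3/4


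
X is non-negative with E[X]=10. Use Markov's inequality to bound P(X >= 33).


Markov: P(X >= a) <= E[X]/a
P(X >= 33) <= 10/33

10/33


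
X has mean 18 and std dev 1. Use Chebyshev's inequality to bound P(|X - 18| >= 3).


k = 3/1 = 3
Chebyshev: P(|X-mu| >= k*sigma) <= 1/k^2 = 1/3^2 = 1/9

1/9


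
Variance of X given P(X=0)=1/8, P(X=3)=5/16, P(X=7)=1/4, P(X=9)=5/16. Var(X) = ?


E[X] = 11/2, E[X^2] = 323/8
Var(X) = E[X^2] - (E[X])^2 = 323/8 - (11/2)^2 = 81/8

81/8


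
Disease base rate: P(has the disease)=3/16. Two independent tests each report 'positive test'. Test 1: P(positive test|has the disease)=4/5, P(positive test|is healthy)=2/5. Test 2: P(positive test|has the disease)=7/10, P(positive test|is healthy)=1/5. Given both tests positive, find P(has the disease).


After test 1: P(+) = 4/5*3/16 + 2/5*13/16 = 19/40
P(B|+) = (3/20)/(19/40) = 6/19
After test 2 (use post1 as new prior): P(+) = 7/10*6/19 + 1/5*13/19 = 34/95
P(B|+,+) = (21/95)/(34/95) = 21/34

21/34


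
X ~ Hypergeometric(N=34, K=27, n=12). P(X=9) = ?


P(X=9) = C(27,9)*C(7,3) / C(34,12)
= 4686825*35 / 548354040
= 164038875/548354040 = 36575/122264

36575/122264


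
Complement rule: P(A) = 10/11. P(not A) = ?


P(A') = 1 - P(A) = 1 - 10/11 = 1/11

1/11


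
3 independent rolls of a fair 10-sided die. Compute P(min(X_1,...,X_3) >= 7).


P(min >= 7) = P(all X_i >= 7) = (P(X_1 >= 7))^3
= (4/10)^3 = (2/5)^3 = 8/125

8/125


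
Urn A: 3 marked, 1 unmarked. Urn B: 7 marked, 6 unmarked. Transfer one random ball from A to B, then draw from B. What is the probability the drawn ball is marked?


P(transfer marked) = 3/4; P(transfer unmarked) = 1/4
If marked transferred: Urn II has 8 marked of 14, so P(marked|marked moved) = 4/7
If unmarked transferred: Urn II has 7 marked of 14, so P(marked|unmarked moved) = 1/2
By total probability: P(marked) = 3/4*4/7 + 1/4*1/2 = 31/56

31/56


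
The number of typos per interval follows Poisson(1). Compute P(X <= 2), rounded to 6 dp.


P(X<=2) = e^(-1)*1^0/0! + e^(-1)*1^1/1! + e^(-1)*1^2/2!
≈ 0.3678794412 + 0.3678794412 + 0.1839397206
= 0.9196986030
≈ 0.919699

0.919699


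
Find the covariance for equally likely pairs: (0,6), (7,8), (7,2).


E[X]=14/3, E[Y]=16/3, E[XY]=70/3
Cov(X,Y) = E[XY] - E[X]E[Y] = 70/3 - 14/3*16/3 = -14/9

-14/9


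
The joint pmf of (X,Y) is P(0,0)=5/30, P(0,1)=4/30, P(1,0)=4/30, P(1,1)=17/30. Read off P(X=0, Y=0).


Read from table: P(X=0, Y=0) = 5/30 = 1/6

1/6


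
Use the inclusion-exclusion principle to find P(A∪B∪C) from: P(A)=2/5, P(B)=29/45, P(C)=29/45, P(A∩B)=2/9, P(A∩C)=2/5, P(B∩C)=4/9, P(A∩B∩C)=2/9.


P(A∪B∪C) = P(A)+P(B)+P(C) - P(AB)-P(AC)-P(BC) + P(ABC)
= 2/5+29/45+29/45 - 2/9-2/5-4/9 + 2/9
= 38/45

38/45


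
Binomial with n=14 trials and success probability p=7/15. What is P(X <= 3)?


P(X<=3) = P(X=0) + P(X=1) + P(X=2) + P(X=3)
= 4398046511104/29192926025390625 + 53876069761024/29192926025390625 + 306420146765824/29192926025390625 + 1072470513680384/29192926025390625
= 1437164776718336/29192926025390625

1437164776718336/29192926025390625


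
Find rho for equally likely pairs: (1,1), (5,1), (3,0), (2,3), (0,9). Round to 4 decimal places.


Cov(X,Y) = -3.7600, Var(X) = 2.9600, Var(Y) = 10.5600
rho = Cov/(sqrt(VarX)*sqrt(VarY)) = -0.6725

-0.6725
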